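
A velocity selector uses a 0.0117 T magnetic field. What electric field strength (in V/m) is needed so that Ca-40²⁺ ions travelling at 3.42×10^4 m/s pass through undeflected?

E ≈ 400 V/m

qE = qvB ⇒ E = vB = (3.42×10^4)(0.0117) = 400 V/m.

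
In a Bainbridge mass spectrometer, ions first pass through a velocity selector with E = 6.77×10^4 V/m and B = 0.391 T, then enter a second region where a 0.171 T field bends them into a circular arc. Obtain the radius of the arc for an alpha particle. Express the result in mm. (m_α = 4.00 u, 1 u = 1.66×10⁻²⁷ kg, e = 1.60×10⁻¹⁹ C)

The selector passes v = E/B = 6.77×10^4/0.391 = 1.73×10^5 m/s.
In the deflection region, r = mv/(qB₂) = (6.64×10^-27)(1.73×10^5) / [(2×1.60×10^-19)(0.171)] = 0.0210 m.

r ≈ 21.0 mm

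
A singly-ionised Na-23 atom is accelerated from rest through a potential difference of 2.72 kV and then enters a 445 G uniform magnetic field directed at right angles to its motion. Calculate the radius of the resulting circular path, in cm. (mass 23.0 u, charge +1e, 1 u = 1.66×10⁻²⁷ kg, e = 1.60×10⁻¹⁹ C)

The kinetic energy gained is K = qV = (1×1.60×10^-19)(2720) = 4.35×10^-16 J.
v = √(2K/m) = 1.51×10^5 m/s.
r = mv/(qB) = (3.82×10^-26)(1.51×10^5) / [(1×1.60×10^-19)(0.0445)] = 0.810 m.

r ≈ 81.0 cm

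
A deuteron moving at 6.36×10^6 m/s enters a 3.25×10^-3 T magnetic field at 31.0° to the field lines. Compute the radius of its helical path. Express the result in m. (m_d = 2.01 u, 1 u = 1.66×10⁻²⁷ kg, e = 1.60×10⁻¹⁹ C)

Only the perpendicular component v⊥ = v sin31.0° = 3.28×10^6 m/s is bent by the field.
r = m v⊥ /(qB) = (3.34×10^-27)(3.28×10^6) / [(1×1.60×10^-19)(3.25×10^-3)] = 21.0 m.

r ≈ 21.0 m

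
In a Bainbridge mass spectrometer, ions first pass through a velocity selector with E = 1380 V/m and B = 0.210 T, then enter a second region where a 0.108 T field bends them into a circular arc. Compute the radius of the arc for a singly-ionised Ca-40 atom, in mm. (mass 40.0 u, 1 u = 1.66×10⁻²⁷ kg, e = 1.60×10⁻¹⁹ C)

The selector passes v = E/B = 1380/0.210 = 6570 m/s.
In the deflection region, r = mv/(qB₂) = (6.64×10^-26)(6570) / [(1×1.60×10^-19)(0.108)] = 0.0253 m.

r ≈ 25.3 mm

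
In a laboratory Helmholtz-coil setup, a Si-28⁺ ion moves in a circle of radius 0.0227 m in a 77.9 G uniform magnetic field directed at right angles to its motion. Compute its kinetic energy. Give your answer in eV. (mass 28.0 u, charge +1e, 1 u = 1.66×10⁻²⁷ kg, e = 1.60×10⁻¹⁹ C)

K ≈ 0.0538 eV

v = qBr/m = (1×1.60×10^-19)(7.79×10^-3)(0.0227) / (4.65×10^-26) = 609 m/s.
K = ½mv² = 0.5·(4.65×10^-26)·(609)² = 8.61×10^-21 J = 0.0538 eV.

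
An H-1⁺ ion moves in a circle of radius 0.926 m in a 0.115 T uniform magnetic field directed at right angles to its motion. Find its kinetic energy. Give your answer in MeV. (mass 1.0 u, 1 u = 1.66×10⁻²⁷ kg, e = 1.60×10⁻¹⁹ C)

v = qBr/m = (1×1.60×10^-19)(0.115)(0.926) / (1.66×10^-27) = 1.03×10^7 m/s.
K = ½mv² = 0.5·(1.66×10^-27)·(1.03×10^7)² = 8.74×10^-14 J = 0.547 MeV.

K ≈ 0.547 MeV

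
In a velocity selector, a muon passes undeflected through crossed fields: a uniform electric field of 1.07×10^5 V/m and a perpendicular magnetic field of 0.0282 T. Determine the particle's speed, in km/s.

v ≈ 3790 km/s

For zero net force, qE = qvB, so v = E/B.
v = (1.07×10^5) / (0.0282) = 3.79×10^6 m/s.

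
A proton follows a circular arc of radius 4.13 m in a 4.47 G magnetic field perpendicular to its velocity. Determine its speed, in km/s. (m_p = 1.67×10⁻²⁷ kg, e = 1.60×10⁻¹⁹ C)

From qvB = mv²/r, v = qBr/m.
v = (1×1.60×10^-19)(4.47×10^-4)(4.13) / (1.67×10^-27) = 1.77×10^5 m/s.

v ≈ 177 km/s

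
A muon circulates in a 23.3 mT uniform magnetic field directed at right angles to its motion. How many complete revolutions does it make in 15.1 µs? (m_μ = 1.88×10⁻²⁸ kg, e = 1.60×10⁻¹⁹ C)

N = 47

T = 2πm/(qB) = 2π(1.88×10^-28) / [(1×1.60×10^-19)(0.0233)] = 3.1686×10^-7 s.
N = t/T = 1.51×10^-5 / 3.1686×10^-7 ≈ 47.66, so 47 complete revolutions.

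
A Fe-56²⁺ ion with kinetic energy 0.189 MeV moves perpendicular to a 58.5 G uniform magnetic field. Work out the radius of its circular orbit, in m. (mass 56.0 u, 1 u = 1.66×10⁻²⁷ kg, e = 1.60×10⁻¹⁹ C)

r ≈ 40.1 m

Convert the energy: K = 0.189 MeV = 3.02×10^-14 J.
v = √(2K/m) = √(2·3.02×10^-14/9.30×10^-26) = 8.07×10^5 m/s.
r = mv/(qB) = (9.30×10^-26)(8.07×10^5) / [(2×1.60×10^-19)(5.85×10^-3)] = 40.1 m.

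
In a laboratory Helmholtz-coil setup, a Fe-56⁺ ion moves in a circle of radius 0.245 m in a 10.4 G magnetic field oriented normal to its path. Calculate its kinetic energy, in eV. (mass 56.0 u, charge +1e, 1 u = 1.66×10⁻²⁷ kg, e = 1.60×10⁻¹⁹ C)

v = qBr/m = (1×1.60×10^-19)(1.04×10^-3)(0.245) / (9.30×10^-26) = 439 m/s.
K = ½mv² = 0.5·(9.30×10^-26)·(439)² = 8.94×10^-21 J = 0.0559 eV.

K ≈ 0.0559 eV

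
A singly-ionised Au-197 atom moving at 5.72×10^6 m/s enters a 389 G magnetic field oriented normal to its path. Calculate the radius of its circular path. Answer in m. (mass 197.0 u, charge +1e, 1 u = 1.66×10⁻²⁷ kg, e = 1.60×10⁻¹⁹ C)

The magnetic force provides the centripetal force: qvB = mv²/r, so r = mv/(qB).
r = (3.27×10^-25 kg)(5.72×10^6 m/s) / [(1×1.60×10^-19 C)(0.0389 T)] = 301 m.

r ≈ 301 m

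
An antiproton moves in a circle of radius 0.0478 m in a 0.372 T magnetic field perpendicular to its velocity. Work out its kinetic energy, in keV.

K ≈ 15.1 keV

v = qBr/m = (1×1.60×10^-19)(0.372)(0.0478) / (1.67×10^-27) = 1.70×10^6 m/s.
K = ½mv² = 0.5·(1.67×10^-27)·(1.70×10^6)² = 2.42×10^-15 J = 15.1 keV.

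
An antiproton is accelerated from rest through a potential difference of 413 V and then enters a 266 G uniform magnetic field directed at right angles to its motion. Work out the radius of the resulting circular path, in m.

The kinetic energy gained is K = qV = (1×1.60×10^-19)(413) = 6.61×10^-17 J.
v = √(2K/m) = 2.81×10^5 m/s.
r = mv/(qB) = (1.67×10^-27)(2.81×10^5) / [(1×1.60×10^-19)(0.0266)] = 0.110 m.

r ≈ 0.110 m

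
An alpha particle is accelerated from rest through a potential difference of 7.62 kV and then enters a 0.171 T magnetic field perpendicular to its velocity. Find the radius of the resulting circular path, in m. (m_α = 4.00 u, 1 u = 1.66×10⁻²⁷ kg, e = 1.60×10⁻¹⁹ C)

The kinetic energy gained is K = qV = (2×1.60×10^-19)(7620) = 2.44×10^-15 J.
v = √(2K/m) = 8.57×10^5 m/s.
r = mv/(qB) = (6.64×10^-27)(8.57×10^5) / [(2×1.60×10^-19)(0.171)] = 0.104 m.

r ≈ 0.104 m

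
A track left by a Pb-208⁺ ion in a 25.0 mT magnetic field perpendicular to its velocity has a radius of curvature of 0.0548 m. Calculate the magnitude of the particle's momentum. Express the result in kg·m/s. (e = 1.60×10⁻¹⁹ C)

p ≈ 2.19×10^-22 kg·m/s

Since qvB = mv²/r, the momentum p = mv = qBr.
p = (1×1.60×10^-19)(0.0250)(0.0548) = 2.19×10^-22 kg·m/s.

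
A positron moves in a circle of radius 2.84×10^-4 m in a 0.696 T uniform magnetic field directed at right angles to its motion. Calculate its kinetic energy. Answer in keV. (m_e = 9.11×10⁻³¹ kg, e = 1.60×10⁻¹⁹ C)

v = qBr/m = (1×1.60×10^-19)(0.696)(2.84×10^-4) / (9.11×10^-31) = 3.47×10^7 m/s.
K = ½mv² = 0.5·(9.11×10^-31)·(3.47×10^7)² = 5.49×10^-16 J = 3.43 keV.

K ≈ 3.43 keV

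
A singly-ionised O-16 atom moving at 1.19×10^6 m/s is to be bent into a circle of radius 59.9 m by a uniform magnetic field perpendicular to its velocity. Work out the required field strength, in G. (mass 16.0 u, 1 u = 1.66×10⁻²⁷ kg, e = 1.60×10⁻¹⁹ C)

qvB = mv²/r gives B = mv/(qr).
B = (2.66×10^-26)(1.19×10^6) / [(1×1.60×10^-19)(59.9)] = 3.30×10^-3 T.

B ≈ 33.0 G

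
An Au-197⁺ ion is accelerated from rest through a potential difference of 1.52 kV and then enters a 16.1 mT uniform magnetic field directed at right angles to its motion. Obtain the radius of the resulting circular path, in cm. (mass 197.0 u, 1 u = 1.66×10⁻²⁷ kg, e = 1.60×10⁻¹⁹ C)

The kinetic energy gained is K = qV = (1×1.60×10^-19)(1520) = 2.43×10^-16 J.
v = √(2K/m) = 3.86×10^4 m/s.
r = mv/(qB) = (3.27×10^-25)(3.86×10^4) / [(1×1.60×10^-19)(0.0161)] = 4.90 m.

r ≈ 490 cm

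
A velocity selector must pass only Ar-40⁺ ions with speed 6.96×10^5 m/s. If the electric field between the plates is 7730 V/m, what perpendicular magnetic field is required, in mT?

qE = qvB ⇒ B = E/v = (7730) / (6.96×10^5) = 0.0111 T.

B ≈ 11.1 mT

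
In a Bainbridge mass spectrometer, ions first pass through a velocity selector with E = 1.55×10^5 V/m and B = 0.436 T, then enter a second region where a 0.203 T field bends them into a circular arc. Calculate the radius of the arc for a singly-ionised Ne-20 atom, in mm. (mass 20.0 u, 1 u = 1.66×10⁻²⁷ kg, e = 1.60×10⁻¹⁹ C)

r ≈ 363 mm

The selector passes v = E/B = 1.55×10^5/0.436 = 3.56×10^5 m/s.
In the deflection region, r = mv/(qB₂) = (3.32×10^-26)(3.56×10^5) / [(1×1.60×10^-19)(0.203)] = 0.363 m.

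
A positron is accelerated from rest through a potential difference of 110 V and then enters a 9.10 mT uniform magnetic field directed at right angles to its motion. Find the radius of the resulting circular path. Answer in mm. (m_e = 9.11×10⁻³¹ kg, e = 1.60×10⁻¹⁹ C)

r ≈ 3.89 mm

The kinetic energy gained is K = qV = (1×1.60×10^-19)(110) = 1.76×10^-17 J.
v = √(2K/m) = 6.22×10^6 m/s.
r = mv/(qB) = (9.11×10^-31)(6.22×10^6) / [(1×1.60×10^-19)(9.10×10^-3)] = 3.89×10^-3 m.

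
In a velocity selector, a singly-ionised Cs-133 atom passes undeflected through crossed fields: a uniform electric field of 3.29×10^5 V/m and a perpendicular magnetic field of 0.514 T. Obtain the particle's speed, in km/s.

v ≈ 640 km/s

For zero net force, qE = qvB, so v = E/B.
v = (3.29×10^5) / (0.514) = 6.40×10^5 m/s.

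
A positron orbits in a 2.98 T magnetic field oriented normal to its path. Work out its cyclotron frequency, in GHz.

f ≈ 83.3 GHz

f = qB/(2πm) = (1×1.60×10^-19)(2.98) / [2π(9.11×10^-31)] = 8.33×10^10 Hz.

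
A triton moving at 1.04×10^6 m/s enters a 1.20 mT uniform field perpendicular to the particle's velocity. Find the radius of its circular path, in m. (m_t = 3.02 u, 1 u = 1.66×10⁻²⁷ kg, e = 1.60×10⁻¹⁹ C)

r ≈ 27.2 m

The magnetic force provides the centripetal force: qvB = mv²/r, so r = mv/(qB).
r = (5.01×10^-27 kg)(1.04×10^6 m/s) / [(1×1.60×10^-19 C)(1.20×10^-3 T)] = 27.2 m.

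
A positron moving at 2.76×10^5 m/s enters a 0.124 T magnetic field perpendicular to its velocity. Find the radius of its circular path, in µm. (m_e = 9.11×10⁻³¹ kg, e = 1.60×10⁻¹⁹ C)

The magnetic force provides the centripetal force: qvB = mv²/r, so r = mv/(qB).
r = (9.11×10^-31 kg)(2.76×10^5 m/s) / [(1×1.60×10^-19 C)(0.124 T)] = 1.27×10^-5 m.

r ≈ 12.7 µm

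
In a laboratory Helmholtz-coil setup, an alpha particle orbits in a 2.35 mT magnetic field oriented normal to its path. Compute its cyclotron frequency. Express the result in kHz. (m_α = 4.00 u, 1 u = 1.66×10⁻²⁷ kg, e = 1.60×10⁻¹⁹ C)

f = qB/(2πm) = (2×1.60×10^-19)(2.35×10^-3) / [2π(6.64×10^-27)] = 1.80×10^4 Hz.

f ≈ 18.0 kHz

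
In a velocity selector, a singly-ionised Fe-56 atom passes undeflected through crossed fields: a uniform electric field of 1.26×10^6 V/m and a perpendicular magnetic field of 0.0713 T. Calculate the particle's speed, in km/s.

v ≈ 17700 km/s

For zero net force, qE = qvB, so v = E/B.
v = (1.26×10^6) / (0.0713) = 1.77×10^7 m/s.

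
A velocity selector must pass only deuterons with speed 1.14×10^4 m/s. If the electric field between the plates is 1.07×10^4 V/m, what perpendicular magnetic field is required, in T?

qE = qvB ⇒ B = E/v = (1.07×10^4) / (1.14×10^4) = 0.939 T.

B ≈ 0.939 T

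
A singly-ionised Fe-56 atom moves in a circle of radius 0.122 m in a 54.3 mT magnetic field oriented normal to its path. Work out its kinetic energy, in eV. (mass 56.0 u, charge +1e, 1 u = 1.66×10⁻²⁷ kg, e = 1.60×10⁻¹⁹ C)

v = qBr/m = (1×1.60×10^-19)(0.0543)(0.122) / (9.30×10^-26) = 1.14×10^4 m/s.
K = ½mv² = 0.5·(9.30×10^-26)·(1.14×10^4)² = 6.04×10^-18 J = 37.8 eV.

K ≈ 37.8 eV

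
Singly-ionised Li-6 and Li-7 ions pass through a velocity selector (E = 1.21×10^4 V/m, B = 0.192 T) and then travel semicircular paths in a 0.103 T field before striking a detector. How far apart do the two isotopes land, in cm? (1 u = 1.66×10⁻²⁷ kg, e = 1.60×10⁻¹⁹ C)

Δd ≈ 1.27 cm

Both emerge at v = E/B₁ = 6.30×10^4 m/s.
r = mv/(qB₂), so r₁ = 0.03809 m and r₂ = 0.04444 m, giving Δr = 6.35×10^-3 m.
After a semicircle each ion lands a diameter 2r from the entry slit, so the separation is 2Δr = 0.0127 m.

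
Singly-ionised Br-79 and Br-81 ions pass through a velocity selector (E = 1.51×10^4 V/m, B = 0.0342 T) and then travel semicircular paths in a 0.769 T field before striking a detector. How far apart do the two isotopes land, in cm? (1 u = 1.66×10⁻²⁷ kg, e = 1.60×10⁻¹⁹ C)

Both emerge at v = E/B₁ = 4.42×10^5 m/s.
r = mv/(qB₂), so r₁ = 0.4706 m and r₂ = 0.4825 m, giving Δr = 0.0119 m.
After a semicircle each ion lands a diameter 2r from the entry slit, so the separation is 2Δr = 0.0238 m.

Δd ≈ 2.38 cm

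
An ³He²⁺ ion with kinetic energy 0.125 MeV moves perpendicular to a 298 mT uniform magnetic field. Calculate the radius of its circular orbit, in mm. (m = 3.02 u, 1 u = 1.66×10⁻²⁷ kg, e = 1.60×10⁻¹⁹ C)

Convert the energy: K = 0.125 MeV = 2.00×10^-14 J.
v = √(2K/m) = √(2·2.00×10^-14/5.01×10^-27) = 2.82×10^6 m/s.
r = mv/(qB) = (5.01×10^-27)(2.82×10^6) / [(2×1.60×10^-19)(0.298)] = 0.148 m.

r ≈ 148 mm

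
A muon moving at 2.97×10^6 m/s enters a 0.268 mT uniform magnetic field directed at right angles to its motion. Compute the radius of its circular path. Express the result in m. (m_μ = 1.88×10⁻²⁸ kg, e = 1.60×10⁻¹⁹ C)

The magnetic force provides the centripetal force: qvB = mv²/r, so r = mv/(qB).
r = (1.88×10^-28 kg)(2.97×10^6 m/s) / [(1×1.60×10^-19 C)(2.68×10^-4 T)] = 13.0 m.

r ≈ 13.0 m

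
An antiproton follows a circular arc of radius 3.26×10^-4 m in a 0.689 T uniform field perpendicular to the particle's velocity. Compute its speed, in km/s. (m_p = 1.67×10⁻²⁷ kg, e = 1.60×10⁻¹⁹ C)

From qvB = mv²/r, v = qBr/m.
v = (1×1.60×10^-19)(0.689)(3.26×10^-4) / (1.67×10^-27) = 2.15×10^4 m/s.

v ≈ 21.5 km/s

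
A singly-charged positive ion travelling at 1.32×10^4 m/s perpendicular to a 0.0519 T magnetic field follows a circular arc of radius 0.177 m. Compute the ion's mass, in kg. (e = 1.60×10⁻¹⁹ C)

m ≈ 1.11×10^-25 kg

qvB = mv²/r ⇒ m = qBr/v.
m = (1×1.60×10^-19)(0.0519)(0.177) / (1.32×10^4) = 1.11×10^-25 kg.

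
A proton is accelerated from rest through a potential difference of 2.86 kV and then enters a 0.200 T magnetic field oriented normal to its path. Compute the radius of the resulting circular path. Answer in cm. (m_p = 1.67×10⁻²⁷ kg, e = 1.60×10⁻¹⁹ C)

r ≈ 3.86 cm

The kinetic energy gained is K = qV = (1×1.60×10^-19)(2860) = 4.58×10^-16 J.
v = √(2K/m) = 7.40×10^5 m/s.
r = mv/(qB) = (1.67×10^-27)(7.40×10^5) / [(1×1.60×10^-19)(0.200)] = 0.0386 m.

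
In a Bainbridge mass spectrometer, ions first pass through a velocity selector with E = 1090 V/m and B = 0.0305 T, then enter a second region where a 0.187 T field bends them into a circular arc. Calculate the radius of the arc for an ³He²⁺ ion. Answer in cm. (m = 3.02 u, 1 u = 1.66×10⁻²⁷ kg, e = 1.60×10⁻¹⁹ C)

The selector passes v = E/B = 1090/0.0305 = 3.57×10^4 m/s.
In the deflection region, r = mv/(qB₂) = (5.01×10^-27)(3.57×10^4) / [(2×1.60×10^-19)(0.187)] = 2.99×10^-3 m.

r ≈ 0.299 cm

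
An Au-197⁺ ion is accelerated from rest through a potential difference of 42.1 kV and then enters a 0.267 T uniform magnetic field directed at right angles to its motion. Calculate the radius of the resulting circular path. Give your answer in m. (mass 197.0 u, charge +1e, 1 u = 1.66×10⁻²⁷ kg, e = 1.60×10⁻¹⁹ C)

The kinetic energy gained is K = qV = (1×1.60×10^-19)(4.21×10^4) = 6.74×10^-15 J.
v = √(2K/m) = 2.03×10^5 m/s.
r = mv/(qB) = (3.27×10^-25)(2.03×10^5) / [(1×1.60×10^-19)(0.267)] = 1.55 m.

r ≈ 1.55 m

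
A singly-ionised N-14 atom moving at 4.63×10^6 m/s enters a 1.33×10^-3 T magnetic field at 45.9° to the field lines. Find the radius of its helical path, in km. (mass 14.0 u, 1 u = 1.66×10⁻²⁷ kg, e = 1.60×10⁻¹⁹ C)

r ≈ 0.363 km

Only the perpendicular component v⊥ = v sin45.9° = 3.32×10^6 m/s is bent by the field.
r = m v⊥ /(qB) = (2.32×10^-26)(3.32×10^6) / [(1×1.60×10^-19)(1.33×10^-3)] = 363 m.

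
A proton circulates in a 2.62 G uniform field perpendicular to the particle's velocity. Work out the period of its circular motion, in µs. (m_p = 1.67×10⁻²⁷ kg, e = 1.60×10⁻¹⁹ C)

T ≈ 250 µs

The cyclotron period is independent of speed: T = 2πm/(qB).
T = 2π(1.67×10^-27) / [(1×1.60×10^-19)(2.62×10^-4)] = 2.50×10^-4 s.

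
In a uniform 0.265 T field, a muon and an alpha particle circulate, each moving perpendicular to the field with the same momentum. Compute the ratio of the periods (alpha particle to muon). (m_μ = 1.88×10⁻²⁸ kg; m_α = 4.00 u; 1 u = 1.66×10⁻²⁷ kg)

ratio ≈ 17.7

T = 2πm/(qB) is independent of speed, so T₂/T₁ = (m₂/q₂)/(m₁/q₁).
T_{alpha particle}/T_{muon} = (6.64×10^-27/2e) / (1.88×10^-28/1e) = 17.7.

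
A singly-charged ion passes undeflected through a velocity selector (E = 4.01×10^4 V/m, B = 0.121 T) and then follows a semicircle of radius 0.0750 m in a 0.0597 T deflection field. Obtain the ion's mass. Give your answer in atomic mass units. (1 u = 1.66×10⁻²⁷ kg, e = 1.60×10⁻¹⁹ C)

v = E/B₁ = 3.31×10^5 m/s.
From r = mv/(qB₂), m = qB₂r/v = (1×1.60×10^-19)(0.0597)(0.0750) / (3.31×10^5) = 2.16×10^-27 kg.
In atomic mass units: m = 2.16×10^-27 / 1.66×10^-27 = 1.30 u.

m ≈ 1.30 u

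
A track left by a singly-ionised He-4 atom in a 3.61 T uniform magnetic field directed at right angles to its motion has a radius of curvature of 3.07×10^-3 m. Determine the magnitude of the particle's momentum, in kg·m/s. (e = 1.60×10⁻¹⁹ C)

Since qvB = mv²/r, the momentum p = mv = qBr.
p = (1×1.60×10^-19)(3.61)(3.07×10^-3) = 1.77×10^-21 kg·m/s.

p ≈ 1.77×10^-21 kg·m/s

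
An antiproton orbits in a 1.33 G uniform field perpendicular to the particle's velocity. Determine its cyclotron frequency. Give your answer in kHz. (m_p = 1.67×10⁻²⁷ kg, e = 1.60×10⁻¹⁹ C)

f = qB/(2πm) = (1×1.60×10^-19)(1.33×10^-4) / [2π(1.67×10^-27)] = 2030 Hz.

f ≈ 2.03 kHz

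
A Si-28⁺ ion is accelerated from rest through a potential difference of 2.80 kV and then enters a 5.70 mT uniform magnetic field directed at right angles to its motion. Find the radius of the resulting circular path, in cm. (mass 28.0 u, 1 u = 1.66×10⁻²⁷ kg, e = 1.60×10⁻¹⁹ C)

r ≈ 708 cm

The kinetic energy gained is K = qV = (1×1.60×10^-19)(2800) = 4.48×10^-16 J.
v = √(2K/m) = 1.39×10^5 m/s.
r = mv/(qB) = (4.65×10^-26)(1.39×10^5) / [(1×1.60×10^-19)(5.70×10^-3)] = 7.08 m.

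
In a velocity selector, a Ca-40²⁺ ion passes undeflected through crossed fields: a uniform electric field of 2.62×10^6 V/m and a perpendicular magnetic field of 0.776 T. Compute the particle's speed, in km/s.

v ≈ 3380 km/s

For zero net force, qE = qvB, so v = E/B.
v = (2.62×10^6) / (0.776) = 3.38×10^6 m/s.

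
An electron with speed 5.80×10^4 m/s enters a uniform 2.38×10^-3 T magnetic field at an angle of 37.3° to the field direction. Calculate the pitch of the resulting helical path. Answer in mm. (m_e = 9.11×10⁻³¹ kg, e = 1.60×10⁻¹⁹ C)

The velocity component along B is v∥ = v cos37.3° = 4.61×10^4 m/s.
The cyclotron period T = 2πm/(qB) = 1.50×10^-8 s is set by m, q, B alone.
Pitch = v∥·T = (4.61×10^4)(1.50×10^-8) = 6.94×10^-4 m.

pitch ≈ 0.694 mm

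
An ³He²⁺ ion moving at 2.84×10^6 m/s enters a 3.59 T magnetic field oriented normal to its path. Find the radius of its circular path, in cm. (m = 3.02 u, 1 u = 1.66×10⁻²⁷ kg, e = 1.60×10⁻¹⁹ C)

r ≈ 1.24 cm

The magnetic force provides the centripetal force: qvB = mv²/r, so r = mv/(qB).
r = (5.01×10^-27 kg)(2.84×10^6 m/s) / [(2×1.60×10^-19 C)(3.59 T)] = 0.0124 m.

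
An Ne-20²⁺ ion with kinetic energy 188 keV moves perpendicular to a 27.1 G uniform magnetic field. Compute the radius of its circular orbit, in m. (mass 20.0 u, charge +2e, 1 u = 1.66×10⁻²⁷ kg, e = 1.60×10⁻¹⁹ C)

r ≈ 51.5 m

Convert the energy: K = 188 keV = 3.01×10^-14 J.
v = √(2K/m) = √(2·3.01×10^-14/3.32×10^-26) = 1.35×10^6 m/s.
r = mv/(qB) = (3.32×10^-26)(1.35×10^6) / [(2×1.60×10^-19)(2.71×10^-3)] = 51.5 m.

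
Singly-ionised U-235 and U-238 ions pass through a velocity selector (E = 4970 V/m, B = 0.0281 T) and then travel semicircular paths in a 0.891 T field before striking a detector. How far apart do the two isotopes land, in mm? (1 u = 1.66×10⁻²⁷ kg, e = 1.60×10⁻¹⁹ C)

Δd ≈ 12.4 mm

Both emerge at v = E/B₁ = 1.77×10^5 m/s.
r = mv/(qB₂), so r₁ = 0.48398 m and r₂ = 0.49016 m, giving Δr = 6.18×10^-3 m.
After a semicircle each ion lands a diameter 2r from the entry slit, so the separation is 2Δr = 0.0124 m.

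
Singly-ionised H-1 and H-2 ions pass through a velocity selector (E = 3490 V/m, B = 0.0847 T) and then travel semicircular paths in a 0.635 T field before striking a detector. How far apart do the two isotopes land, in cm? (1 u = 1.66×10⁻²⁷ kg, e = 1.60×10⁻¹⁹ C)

Both emerge at v = E/B₁ = 4.12×10^4 m/s.
r = mv/(qB₂), so r₁ = 6.732×10^-4 m and r₂ = 1.346×10^-3 m, giving Δr = 6.73×10^-4 m.
After a semicircle each ion lands a diameter 2r from the entry slit, so the separation is 2Δr = 1.35×10^-3 m.

Δd ≈ 0.135 cm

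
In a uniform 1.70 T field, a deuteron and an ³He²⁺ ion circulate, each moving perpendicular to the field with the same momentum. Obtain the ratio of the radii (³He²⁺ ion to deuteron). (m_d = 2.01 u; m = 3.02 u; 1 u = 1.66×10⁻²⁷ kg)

r = p/(qB) ⇒ at equal p, r ∝ 1/q.
r_{³He²⁺ ion}/r_{deuteron} = 0.500.

ratio ≈ 0.500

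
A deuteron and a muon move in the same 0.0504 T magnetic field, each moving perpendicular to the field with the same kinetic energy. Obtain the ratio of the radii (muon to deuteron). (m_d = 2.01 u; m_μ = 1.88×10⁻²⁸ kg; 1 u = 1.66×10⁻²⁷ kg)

ratio ≈ 0.237

r = √(2mK)/(qB) ⇒ at equal K, r ∝ √m/q.
r_{muon}/r_{deuteron} = 0.237.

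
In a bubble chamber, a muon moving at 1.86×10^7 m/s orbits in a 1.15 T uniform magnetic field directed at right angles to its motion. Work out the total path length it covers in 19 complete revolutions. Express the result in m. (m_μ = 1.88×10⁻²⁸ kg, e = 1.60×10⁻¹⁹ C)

L ≈ 2.27 m

r = mv/(qB) = 0.0190 m, so one revolution covers 2πr = 0.119 m.
In 19 revolutions: L = 19·2πr = 2.27 m.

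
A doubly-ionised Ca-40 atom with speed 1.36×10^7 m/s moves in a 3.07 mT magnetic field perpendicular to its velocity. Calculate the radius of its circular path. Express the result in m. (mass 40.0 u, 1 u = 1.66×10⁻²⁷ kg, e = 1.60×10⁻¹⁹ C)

The magnetic force provides the centripetal force: qvB = mv²/r, so r = mv/(qB).
r = (6.64×10^-26 kg)(1.36×10^7 m/s) / [(2×1.60×10^-19 C)(3.07×10^-3 T)] = 919 m.

r ≈ 919 m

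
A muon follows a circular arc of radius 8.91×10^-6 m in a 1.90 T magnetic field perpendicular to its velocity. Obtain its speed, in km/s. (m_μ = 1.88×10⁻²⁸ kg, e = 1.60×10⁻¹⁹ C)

From qvB = mv²/r, v = qBr/m.
v = (1×1.60×10^-19)(1.90)(8.91×10^-6) / (1.88×10^-28) = 1.44×10^4 m/s.

v ≈ 14.4 km/s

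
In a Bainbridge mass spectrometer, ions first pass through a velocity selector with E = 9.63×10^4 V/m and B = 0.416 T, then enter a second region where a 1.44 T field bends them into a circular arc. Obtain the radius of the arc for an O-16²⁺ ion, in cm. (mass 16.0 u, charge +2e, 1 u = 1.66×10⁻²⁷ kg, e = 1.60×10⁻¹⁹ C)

The selector passes v = E/B = 9.63×10^4/0.416 = 2.31×10^5 m/s.
In the deflection region, r = mv/(qB₂) = (2.66×10^-26)(2.31×10^5) / [(2×1.60×10^-19)(1.44)] = 0.0133 m.

r ≈ 1.33 cm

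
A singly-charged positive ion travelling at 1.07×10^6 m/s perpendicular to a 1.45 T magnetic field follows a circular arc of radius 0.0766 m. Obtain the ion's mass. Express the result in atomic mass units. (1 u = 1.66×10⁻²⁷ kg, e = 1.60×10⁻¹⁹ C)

qvB = mv²/r ⇒ m = qBr/v.
m = (1×1.60×10^-19)(1.45)(0.0766) / (1.07×10^6) = 1.66×10^-26 kg = 10.0 u.

m ≈ 10.0 u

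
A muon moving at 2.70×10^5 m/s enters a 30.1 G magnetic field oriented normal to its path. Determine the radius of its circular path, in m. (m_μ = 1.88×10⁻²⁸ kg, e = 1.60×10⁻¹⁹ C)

r ≈ 0.105 m

The magnetic force provides the centripetal force: qvB = mv²/r, so r = mv/(qB).
r = (1.88×10^-28 kg)(2.70×10^5 m/s) / [(1×1.60×10^-19 C)(3.01×10^-3 T)] = 0.105 m.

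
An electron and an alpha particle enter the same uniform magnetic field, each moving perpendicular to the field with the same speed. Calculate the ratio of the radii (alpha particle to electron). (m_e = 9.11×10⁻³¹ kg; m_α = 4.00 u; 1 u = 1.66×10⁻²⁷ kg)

r = mv/(qB) ⇒ at equal v, r ∝ m/q.
r_{alpha particle}/r_{electron} = 3640.

ratio ≈ 3640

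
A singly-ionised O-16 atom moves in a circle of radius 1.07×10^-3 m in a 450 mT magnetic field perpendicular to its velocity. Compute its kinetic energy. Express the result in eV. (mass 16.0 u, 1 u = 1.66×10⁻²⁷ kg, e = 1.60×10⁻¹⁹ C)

K ≈ 0.698 eV

v = qBr/m = (1×1.60×10^-19)(0.450)(1.07×10^-3) / (2.66×10^-26) = 2900 m/s.
K = ½mv² = 0.5·(2.66×10^-26)·(2900)² = 1.12×10^-19 J = 0.698 eV.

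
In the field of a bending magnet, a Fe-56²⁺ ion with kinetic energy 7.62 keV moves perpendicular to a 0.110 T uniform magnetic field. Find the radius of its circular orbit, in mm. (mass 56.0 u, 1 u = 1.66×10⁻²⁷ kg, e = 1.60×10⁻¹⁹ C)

r ≈ 428 mm

Convert the energy: K = 7.62 keV = 1.22×10^-15 J.
v = √(2K/m) = √(2·1.22×10^-15/9.30×10^-26) = 1.62×10^5 m/s.
r = mv/(qB) = (9.30×10^-26)(1.62×10^5) / [(2×1.60×10^-19)(0.110)] = 0.428 m.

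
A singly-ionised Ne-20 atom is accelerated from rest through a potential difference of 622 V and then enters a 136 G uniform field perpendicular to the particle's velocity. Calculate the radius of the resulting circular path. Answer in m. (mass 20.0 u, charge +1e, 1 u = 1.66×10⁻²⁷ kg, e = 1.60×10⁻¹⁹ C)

r ≈ 1.18 m

The kinetic energy gained is K = qV = (1×1.60×10^-19)(622) = 9.95×10^-17 J.
v = √(2K/m) = 7.74×10^4 m/s.
r = mv/(qB) = (3.32×10^-26)(7.74×10^4) / [(1×1.60×10^-19)(0.0136)] = 1.18 m.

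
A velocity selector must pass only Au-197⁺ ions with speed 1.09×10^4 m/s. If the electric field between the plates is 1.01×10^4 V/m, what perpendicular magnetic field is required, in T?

qE = qvB ⇒ B = E/v = (1.01×10^4) / (1.09×10^4) = 0.927 T.

B ≈ 0.927 T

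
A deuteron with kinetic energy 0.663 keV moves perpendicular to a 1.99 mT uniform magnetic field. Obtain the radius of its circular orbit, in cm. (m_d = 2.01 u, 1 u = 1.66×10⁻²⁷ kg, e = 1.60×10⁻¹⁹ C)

r ≈ 264 cm

Convert the energy: K = 0.663 keV = 1.06×10^-16 J.
v = √(2K/m) = √(2·1.06×10^-16/3.34×10^-27) = 2.52×10^5 m/s.
r = mv/(qB) = (3.34×10^-27)(2.52×10^5) / [(1×1.60×10^-19)(1.99×10^-3)] = 2.64 m.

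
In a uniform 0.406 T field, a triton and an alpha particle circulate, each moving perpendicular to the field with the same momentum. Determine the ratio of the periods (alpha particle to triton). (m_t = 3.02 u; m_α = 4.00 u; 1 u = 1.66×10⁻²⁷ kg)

ratio ≈ 0.662

T = 2πm/(qB) is independent of speed, so T₂/T₁ = (m₂/q₂)/(m₁/q₁).
T_{alpha particle}/T_{triton} = (6.64×10^-27/2e) / (5.01×10^-27/1e) = 0.662.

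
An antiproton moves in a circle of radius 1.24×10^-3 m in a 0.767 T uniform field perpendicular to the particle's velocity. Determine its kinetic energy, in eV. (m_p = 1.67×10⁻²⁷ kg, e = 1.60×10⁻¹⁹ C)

K ≈ 43.3 eV

v = qBr/m = (1×1.60×10^-19)(0.767)(1.24×10^-3) / (1.67×10^-27) = 9.11×10^4 m/s.
K = ½mv² = 0.5·(1.67×10^-27)·(9.11×10^4)² = 6.93×10^-18 J = 43.3 eV.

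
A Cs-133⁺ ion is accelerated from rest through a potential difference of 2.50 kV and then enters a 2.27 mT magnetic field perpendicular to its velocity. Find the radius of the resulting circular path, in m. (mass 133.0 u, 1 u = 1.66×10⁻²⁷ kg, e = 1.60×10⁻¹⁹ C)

The kinetic energy gained is K = qV = (1×1.60×10^-19)(2500) = 4.00×10^-16 J.
v = √(2K/m) = 6.02×10^4 m/s.
r = mv/(qB) = (2.21×10^-25)(6.02×10^4) / [(1×1.60×10^-19)(2.27×10^-3)] = 36.6 m.

r ≈ 36.6 m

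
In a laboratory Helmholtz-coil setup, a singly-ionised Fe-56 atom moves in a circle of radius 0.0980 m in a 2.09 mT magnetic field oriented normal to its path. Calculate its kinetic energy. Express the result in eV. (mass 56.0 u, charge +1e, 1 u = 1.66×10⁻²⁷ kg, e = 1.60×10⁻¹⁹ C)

K ≈ 0.0361 eV

v = qBr/m = (1×1.60×10^-19)(2.09×10^-3)(0.0980) / (9.30×10^-26) = 353 m/s.
K = ½mv² = 0.5·(9.30×10^-26)·(353)² = 5.78×10^-21 J = 0.0361 eV.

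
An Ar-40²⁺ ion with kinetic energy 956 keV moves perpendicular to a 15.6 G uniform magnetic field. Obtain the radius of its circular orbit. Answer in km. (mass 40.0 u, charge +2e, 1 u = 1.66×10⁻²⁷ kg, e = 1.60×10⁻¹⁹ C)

Convert the energy: K = 956 keV = 1.53×10^-13 J.
v = √(2K/m) = √(2·1.53×10^-13/6.64×10^-26) = 2.15×10^6 m/s.
r = mv/(qB) = (6.64×10^-26)(2.15×10^6) / [(2×1.60×10^-19)(1.56×10^-3)] = 286 m.

r ≈ 0.286 km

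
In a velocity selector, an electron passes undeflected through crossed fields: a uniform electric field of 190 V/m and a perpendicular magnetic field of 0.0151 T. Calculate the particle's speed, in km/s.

v ≈ 12.6 km/s

For zero net force, qE = qvB, so v = E/B.
v = (190) / (0.0151) = 1.26×10^4 m/s.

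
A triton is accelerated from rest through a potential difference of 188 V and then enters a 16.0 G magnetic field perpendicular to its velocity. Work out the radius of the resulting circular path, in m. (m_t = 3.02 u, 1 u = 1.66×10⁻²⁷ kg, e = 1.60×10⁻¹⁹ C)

r ≈ 2.15 m

The kinetic energy gained is K = qV = (1×1.60×10^-19)(188) = 3.01×10^-17 J.
v = √(2K/m) = 1.10×10^5 m/s.
r = mv/(qB) = (5.01×10^-27)(1.10×10^5) / [(1×1.60×10^-19)(1.60×10^-3)] = 2.15 m.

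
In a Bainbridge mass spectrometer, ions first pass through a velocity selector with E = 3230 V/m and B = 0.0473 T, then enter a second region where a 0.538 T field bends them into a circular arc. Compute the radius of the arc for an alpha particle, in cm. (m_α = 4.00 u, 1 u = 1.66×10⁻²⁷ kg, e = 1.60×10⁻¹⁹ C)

The selector passes v = E/B = 3230/0.0473 = 6.83×10^4 m/s.
In the deflection region, r = mv/(qB₂) = (6.64×10^-27)(6.83×10^4) / [(2×1.60×10^-19)(0.538)] = 2.63×10^-3 m.

r ≈ 0.263 cm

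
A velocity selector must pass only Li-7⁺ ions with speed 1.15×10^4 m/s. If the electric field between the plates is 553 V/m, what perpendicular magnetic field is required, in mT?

B ≈ 48.1 mT

qE = qvB ⇒ B = E/v = (553) / (1.15×10^4) = 0.0481 T.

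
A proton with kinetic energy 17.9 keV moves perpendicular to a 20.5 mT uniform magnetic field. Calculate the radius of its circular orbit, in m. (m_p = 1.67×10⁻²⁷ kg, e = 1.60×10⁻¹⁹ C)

r ≈ 0.943 m

Convert the energy: K = 17.9 keV = 2.86×10^-15 J.
v = √(2K/m) = √(2·2.86×10^-15/1.67×10^-27) = 1.85×10^6 m/s.
r = mv/(qB) = (1.67×10^-27)(1.85×10^6) / [(1×1.60×10^-19)(0.0205)] = 0.943 m.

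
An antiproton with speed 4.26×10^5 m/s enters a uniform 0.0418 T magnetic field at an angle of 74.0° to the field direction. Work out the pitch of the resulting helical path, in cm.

pitch ≈ 18.4 cm

The velocity component along B is v∥ = v cos74.0° = 1.17×10^5 m/s.
The cyclotron period T = 2πm/(qB) = 1.57×10^-6 s is set by m, q, B alone.
Pitch = v∥·T = (1.17×10^5)(1.57×10^-6) = 0.184 m.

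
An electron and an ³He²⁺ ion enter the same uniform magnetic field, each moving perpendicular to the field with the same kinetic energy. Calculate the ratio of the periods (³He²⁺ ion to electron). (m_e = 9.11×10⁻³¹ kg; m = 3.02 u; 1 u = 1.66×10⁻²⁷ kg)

ratio ≈ 2750

T = 2πm/(qB) is independent of speed, so T₂/T₁ = (m₂/q₂)/(m₁/q₁).
T_{³He²⁺ ion}/T_{electron} = (5.01×10^-27/2e) / (9.11×10^-31/1e) = 2750.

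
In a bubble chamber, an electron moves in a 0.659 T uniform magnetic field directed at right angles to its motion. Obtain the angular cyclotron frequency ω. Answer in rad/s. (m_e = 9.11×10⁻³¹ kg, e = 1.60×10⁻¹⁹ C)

ω = qB/m = (1×1.60×10^-19)(0.659) / (9.11×10^-31) = 1.16×10^11 rad/s.

ω ≈ 1.16×10^11 rad/s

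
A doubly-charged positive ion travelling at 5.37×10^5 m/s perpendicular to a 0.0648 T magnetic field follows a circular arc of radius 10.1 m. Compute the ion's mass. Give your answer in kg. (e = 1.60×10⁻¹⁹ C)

m ≈ 3.90×10^-25 kg

qvB = mv²/r ⇒ m = qBr/v.
m = (2×1.60×10^-19)(0.0648)(10.1) / (5.37×10^5) = 3.90×10^-25 kg.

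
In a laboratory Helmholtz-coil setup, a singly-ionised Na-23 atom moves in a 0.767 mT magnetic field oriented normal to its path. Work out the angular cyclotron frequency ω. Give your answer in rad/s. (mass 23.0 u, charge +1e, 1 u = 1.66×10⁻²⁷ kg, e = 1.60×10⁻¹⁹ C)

ω = qB/m = (1×1.60×10^-19)(7.67×10^-4) / (3.82×10^-26) = 3210 rad/s.

ω ≈ 3210 rad/s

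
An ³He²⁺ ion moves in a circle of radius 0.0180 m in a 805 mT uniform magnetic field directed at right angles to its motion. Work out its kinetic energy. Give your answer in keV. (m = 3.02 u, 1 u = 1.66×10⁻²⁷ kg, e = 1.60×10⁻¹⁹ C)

v = qBr/m = (2×1.60×10^-19)(0.805)(0.0180) / (5.01×10^-27) = 9.25×10^5 m/s.
K = ½mv² = 0.5·(5.01×10^-27)·(9.25×10^5)² = 2.14×10^-15 J = 13.4 keV.

K ≈ 13.4 keV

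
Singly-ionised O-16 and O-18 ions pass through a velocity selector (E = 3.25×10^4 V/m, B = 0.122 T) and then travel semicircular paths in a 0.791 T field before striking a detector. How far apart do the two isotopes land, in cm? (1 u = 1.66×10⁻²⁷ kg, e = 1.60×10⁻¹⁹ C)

Δd ≈ 1.40 cm

Both emerge at v = E/B₁ = 2.66×10^5 m/s.
r = mv/(qB₂), so r₁ = 0.05591 m and r₂ = 0.06289 m, giving Δr = 6.99×10^-3 m.
After a semicircle each ion lands a diameter 2r from the entry slit, so the separation is 2Δr = 0.0140 m.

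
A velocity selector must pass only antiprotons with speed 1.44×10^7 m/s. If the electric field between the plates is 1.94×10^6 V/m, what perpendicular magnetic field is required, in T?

B ≈ 0.135 T

qE = qvB ⇒ B = E/v = (1.94×10^6) / (1.44×10^7) = 0.135 T.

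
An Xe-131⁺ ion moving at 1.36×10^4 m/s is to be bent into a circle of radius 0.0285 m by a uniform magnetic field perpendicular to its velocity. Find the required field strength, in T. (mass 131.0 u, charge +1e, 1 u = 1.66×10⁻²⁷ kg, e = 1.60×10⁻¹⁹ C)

qvB = mv²/r gives B = mv/(qr).
B = (2.17×10^-25)(1.36×10^4) / [(1×1.60×10^-19)(0.0285)] = 0.649 T.

B ≈ 0.649 T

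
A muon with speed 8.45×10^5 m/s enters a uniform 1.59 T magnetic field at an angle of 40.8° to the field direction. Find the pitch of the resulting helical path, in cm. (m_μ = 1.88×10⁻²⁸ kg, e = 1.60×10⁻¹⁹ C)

The velocity component along B is v∥ = v cos40.8° = 6.40×10^5 m/s.
The cyclotron period T = 2πm/(qB) = 4.64×10^-9 s is set by m, q, B alone.
Pitch = v∥·T = (6.40×10^5)(4.64×10^-9) = 2.97×10^-3 m.

pitch ≈ 0.297 cm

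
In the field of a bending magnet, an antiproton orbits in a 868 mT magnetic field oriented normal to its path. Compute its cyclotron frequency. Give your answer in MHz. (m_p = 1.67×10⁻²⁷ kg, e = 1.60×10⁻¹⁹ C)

f = qB/(2πm) = (1×1.60×10^-19)(0.868) / [2π(1.67×10^-27)] = 1.32×10^7 Hz.

f ≈ 13.2 MHz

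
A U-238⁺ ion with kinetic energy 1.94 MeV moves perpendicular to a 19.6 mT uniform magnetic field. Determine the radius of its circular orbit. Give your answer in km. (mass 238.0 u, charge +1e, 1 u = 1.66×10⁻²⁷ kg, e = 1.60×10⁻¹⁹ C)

Convert the energy: K = 1.94 MeV = 3.10×10^-13 J.
v = √(2K/m) = √(2·3.10×10^-13/3.95×10^-25) = 1.25×10^6 m/s.
r = mv/(qB) = (3.95×10^-25)(1.25×10^6) / [(1×1.60×10^-19)(0.0196)] = 158 m.

r ≈ 0.158 km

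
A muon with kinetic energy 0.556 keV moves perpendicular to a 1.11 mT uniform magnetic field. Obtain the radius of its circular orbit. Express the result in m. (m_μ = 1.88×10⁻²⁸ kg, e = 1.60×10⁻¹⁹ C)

Convert the energy: K = 0.556 keV = 8.90×10^-17 J.
v = √(2K/m) = √(2·8.90×10^-17/1.88×10^-28) = 9.73×10^5 m/s.
r = mv/(qB) = (1.88×10^-28)(9.73×10^5) / [(1×1.60×10^-19)(1.11×10^-3)] = 1.03 m.

r ≈ 1.03 m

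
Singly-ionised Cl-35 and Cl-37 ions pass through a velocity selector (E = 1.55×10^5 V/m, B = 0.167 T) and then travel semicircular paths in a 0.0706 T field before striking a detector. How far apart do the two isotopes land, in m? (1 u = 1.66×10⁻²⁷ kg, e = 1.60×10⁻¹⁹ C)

Both emerge at v = E/B₁ = 9.28×10^5 m/s.
r = mv/(qB₂), so r₁ = 4.774 m and r₂ = 5.047 m, giving Δr = 0.273 m.
After a semicircle each ion lands a diameter 2r from the entry slit, so the separation is 2Δr = 0.546 m.

Δd ≈ 0.546 m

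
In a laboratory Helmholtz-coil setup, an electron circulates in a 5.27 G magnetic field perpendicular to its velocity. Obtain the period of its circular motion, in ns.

T ≈ 67.9 ns

The cyclotron period is independent of speed: T = 2πm/(qB).
T = 2π(9.11×10^-31) / [(1×1.60×10^-19)(5.27×10^-4)] = 6.79×10^-8 s.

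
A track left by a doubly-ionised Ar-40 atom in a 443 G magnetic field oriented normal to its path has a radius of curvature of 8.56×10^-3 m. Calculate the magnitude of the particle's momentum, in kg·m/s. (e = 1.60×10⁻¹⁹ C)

p ≈ 1.21×10^-22 kg·m/s

Since qvB = mv²/r, the momentum p = mv = qBr.
p = (2×1.60×10^-19)(0.0443)(8.56×10^-3) = 1.21×10^-22 kg·m/s.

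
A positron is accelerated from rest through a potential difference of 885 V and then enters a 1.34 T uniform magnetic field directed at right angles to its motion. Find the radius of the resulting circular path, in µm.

r ≈ 74.9 µm

The kinetic energy gained is K = qV = (1×1.60×10^-19)(885) = 1.42×10^-16 J.
v = √(2K/m) = 1.76×10^7 m/s.
r = mv/(qB) = (9.11×10^-31)(1.76×10^7) / [(1×1.60×10^-19)(1.34)] = 7.49×10^-5 m.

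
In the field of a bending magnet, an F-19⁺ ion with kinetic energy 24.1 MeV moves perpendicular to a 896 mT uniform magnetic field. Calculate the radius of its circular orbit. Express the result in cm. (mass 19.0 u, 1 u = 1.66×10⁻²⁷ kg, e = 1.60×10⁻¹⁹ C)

r ≈ 344 cm

Convert the energy: K = 24.1 MeV = 3.86×10^-12 J.
v = √(2K/m) = √(2·3.86×10^-12/3.15×10^-26) = 1.56×10^7 m/s.
r = mv/(qB) = (3.15×10^-26)(1.56×10^7) / [(1×1.60×10^-19)(0.896)] = 3.44 m.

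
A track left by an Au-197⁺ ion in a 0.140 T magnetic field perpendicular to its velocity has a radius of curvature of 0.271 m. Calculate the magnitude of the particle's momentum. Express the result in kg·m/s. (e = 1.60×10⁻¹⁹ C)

p ≈ 6.07×10^-21 kg·m/s

Since qvB = mv²/r, the momentum p = mv = qBr.
p = (1×1.60×10^-19)(0.140)(0.271) = 6.07×10^-21 kg·m/s.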